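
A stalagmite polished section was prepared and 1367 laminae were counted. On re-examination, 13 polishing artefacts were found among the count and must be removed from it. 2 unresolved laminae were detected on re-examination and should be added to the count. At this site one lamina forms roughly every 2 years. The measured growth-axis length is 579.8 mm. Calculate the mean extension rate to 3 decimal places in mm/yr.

0.214 mm/yr

After corrections the count is 1367 − 13 + 2 = 1356 laminae.
Multiplying by 2 years per lamina: 1356 × 2 = 2712 years.
579.8 mm over 2712 years gives 579.8 / 2712 ≈ 0.214 mm/yr.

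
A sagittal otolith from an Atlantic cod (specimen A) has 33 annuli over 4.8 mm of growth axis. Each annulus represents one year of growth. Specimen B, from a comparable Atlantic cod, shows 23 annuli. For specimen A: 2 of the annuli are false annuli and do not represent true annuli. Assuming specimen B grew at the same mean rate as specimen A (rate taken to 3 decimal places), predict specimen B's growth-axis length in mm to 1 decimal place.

Specimen A: true annulus count = 33 − 2 = 31.
A: Mean rate = 4.8 mm / 31 years ≈ 0.155 mm per year.
B's length ≈ 0.155 × 23 = 3.6 mm.

3.6 mm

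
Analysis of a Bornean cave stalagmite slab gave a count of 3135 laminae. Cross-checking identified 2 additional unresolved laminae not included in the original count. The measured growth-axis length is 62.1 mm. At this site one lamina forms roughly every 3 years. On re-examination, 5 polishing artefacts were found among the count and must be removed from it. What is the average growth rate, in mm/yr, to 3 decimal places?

0.007 mm/yr

Correcting the raw count gives 3135 − 5 + 2 = 3132 true laminae.
Multiplying by 3 years per lamina: 3132 × 3 = 9396 years.
62.1 mm over 9396 years gives 62.1 / 9396 ≈ 0.007 mm/yr.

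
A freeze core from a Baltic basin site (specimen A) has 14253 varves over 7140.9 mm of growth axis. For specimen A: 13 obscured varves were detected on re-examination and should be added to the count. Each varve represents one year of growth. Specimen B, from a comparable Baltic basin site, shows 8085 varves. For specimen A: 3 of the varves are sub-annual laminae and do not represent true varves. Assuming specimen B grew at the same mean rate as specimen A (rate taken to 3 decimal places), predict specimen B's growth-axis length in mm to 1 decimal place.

4050.6 mm

Specimen A: correcting the raw count gives 14253 − 3 + 13 = 14263 true varves.
A: 7140.9 mm over 14263 years gives 7140.9 / 14263 ≈ 0.501 mm/yr.
Length of B = 0.501 × 8085 = 4050.6 mm.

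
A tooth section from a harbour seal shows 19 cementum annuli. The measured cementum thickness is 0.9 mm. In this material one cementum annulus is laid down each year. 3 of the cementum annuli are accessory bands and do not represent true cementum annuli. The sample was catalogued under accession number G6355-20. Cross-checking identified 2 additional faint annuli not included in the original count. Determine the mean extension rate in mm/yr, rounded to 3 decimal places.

Correcting the raw count gives 19 − 3 + 2 = 18 true cementum annuli.
Mean rate = 0.9 mm / 18 years ≈ 0.050 mm/yr.

0.050 mm/yr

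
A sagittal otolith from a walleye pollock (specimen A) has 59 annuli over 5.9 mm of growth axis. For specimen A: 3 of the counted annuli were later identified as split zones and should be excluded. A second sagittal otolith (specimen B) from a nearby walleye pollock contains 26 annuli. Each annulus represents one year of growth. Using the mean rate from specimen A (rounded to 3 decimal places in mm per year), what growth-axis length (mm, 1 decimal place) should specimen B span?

Specimen A: after corrections the count is 59 − 3 = 56 annuli.
A: Extension rate ≈ 5.9 / 56 = 0.105 mm per year.
For B, 0.105 mm/year × 26 years = 2.7 mm.

2.7 mm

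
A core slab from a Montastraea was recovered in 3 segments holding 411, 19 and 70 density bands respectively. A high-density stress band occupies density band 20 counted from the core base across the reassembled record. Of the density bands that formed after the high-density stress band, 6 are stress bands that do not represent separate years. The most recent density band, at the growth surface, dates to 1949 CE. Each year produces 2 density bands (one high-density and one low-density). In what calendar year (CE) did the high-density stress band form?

1712 CE

Total density bands = 411 + 19 + 70 = 500.
The high-density stress band sits at density band 20 from the core base, so 500 − 20 = 480 density bands formed after it.
480 − 6 false = 474 true density bands after the high-density stress band.
With 2 density bands per year, 474 / 2 = 237 years.
Counting back 237 years from 1949 CE places the high-density stress band in 1949 − 237 = 1712 CE.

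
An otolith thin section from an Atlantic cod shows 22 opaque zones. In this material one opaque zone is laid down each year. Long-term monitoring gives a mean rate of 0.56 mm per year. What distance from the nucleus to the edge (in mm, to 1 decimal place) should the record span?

22 years of growth are recorded.
Length ≈ 0.56 × 22 = 12.3 mm.

12.3 mm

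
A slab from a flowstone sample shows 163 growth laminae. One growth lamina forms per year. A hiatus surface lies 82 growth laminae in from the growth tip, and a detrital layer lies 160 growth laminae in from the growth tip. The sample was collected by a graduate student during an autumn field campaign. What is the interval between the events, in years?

Separation: 160 − 82 = 78 growth laminae.
One growth lamina per year makes the interval 78 years.

78 yr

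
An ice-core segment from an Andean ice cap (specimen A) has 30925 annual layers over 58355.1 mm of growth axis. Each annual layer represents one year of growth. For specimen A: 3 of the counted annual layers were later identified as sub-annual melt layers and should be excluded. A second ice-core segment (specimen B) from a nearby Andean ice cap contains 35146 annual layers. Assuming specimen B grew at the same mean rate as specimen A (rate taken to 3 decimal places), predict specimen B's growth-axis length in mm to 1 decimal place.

66320.5 mm

Specimen A: correcting the raw count gives 30925 − 3 = 30922 true annual layers.
A: 58355.1 mm over 30922 years gives 58355.1 / 30922 ≈ 1.887 mm/yr.
For B, 1.887 mm/year × 35146 years = 66320.5 mm.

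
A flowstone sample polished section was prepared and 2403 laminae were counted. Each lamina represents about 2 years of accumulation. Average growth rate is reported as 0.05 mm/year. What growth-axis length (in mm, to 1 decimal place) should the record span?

Multiplying by 2 years per lamina: 2403 × 2 = 4806 years.
Predicted length = 0.05 mm/year × 4806 years = 240.3 mm.

240.3 mm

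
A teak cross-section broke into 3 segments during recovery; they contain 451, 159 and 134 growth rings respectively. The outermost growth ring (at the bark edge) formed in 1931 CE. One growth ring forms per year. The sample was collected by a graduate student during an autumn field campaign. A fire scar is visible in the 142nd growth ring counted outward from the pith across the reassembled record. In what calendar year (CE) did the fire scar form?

1329 CE

Total growth rings = 451 + 159 + 134 = 744.
The fire scar sits at growth ring 142 from the pith, so 744 − 142 = 602 growth rings formed after it.
The growth ring at the bark edge is 1931 CE, so the fire scar dates to 1931 − 602 = 1329 CE.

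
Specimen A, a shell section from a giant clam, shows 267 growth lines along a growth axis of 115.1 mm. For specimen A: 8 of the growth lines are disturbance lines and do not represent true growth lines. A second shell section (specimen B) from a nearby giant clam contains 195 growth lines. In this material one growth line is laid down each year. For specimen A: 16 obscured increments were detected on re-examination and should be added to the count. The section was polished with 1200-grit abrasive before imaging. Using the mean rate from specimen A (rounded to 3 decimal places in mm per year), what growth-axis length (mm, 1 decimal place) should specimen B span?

Specimen A: correcting the raw count gives 267 − 8 + 16 = 275 true growth lines.
A: 115.1 mm over 275 years gives 115.1 / 275 ≈ 0.419 mm/year.
B's length ≈ 0.419 × 195 = 81.7 mm.

81.7 mm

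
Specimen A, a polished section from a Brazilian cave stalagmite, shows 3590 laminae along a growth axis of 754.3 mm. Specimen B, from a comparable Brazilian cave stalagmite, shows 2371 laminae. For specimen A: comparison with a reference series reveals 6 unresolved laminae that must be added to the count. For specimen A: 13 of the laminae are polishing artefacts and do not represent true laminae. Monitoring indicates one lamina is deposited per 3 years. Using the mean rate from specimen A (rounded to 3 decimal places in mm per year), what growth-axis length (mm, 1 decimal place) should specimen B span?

Specimen A: adjusted count: 3590 − 13 + 6 = 3583 laminae.
Specimen A: multiplying by 3 years per lamina: 3583 × 3 = 10749 years.
A: Extension rate ≈ 754.3 / 10749 = 0.070 mm/yr.
Specimen B: 2371 laminae at 3 years each span 2371 × 3 = 7113 years. B's length ≈ 0.070 × 7113 = 497.9 mm.

497.9 mm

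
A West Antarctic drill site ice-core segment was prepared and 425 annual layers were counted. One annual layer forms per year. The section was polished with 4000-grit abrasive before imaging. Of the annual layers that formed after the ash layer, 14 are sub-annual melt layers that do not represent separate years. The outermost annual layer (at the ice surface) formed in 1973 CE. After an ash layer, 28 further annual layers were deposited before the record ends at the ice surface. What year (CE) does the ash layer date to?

28 annual layers formed after the ash layer.
28 − 14 false = 14 true annual layers after the ash layer.
The annual layer at the ice surface is 1973 CE, so the ash layer dates to 1973 − 14 = 1959 CE.

1959 CE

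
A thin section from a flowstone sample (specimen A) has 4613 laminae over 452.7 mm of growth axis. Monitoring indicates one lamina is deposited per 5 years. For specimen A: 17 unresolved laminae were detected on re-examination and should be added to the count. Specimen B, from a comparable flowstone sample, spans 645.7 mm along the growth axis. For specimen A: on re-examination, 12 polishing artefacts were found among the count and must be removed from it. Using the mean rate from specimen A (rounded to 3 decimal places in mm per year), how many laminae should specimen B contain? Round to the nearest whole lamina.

6457 laminae

Specimen A: adjusted count: 4613 − 12 + 17 = 4618 laminae.
Specimen A: multiplying by 5 years per lamina: 4618 × 5 = 23090 years.
A: 452.7 mm over 23090 years gives 452.7 / 23090 ≈ 0.020 mm/year.
For B, 645.7 / 0.020 = 32285.00 years; at 5 years per lamina that is 32285.00 / 5 ≈ 6457 laminae.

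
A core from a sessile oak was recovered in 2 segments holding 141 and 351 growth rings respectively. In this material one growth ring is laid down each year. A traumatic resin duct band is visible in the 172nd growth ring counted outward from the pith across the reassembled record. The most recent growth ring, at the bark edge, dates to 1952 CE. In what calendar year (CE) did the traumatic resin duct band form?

Total growth rings = 141 + 351 = 492.
Between growth ring 172 and the bark edge there are 492 − 172 = 320 growth rings.
The growth ring at the bark edge is 1952 CE, so the traumatic resin duct band dates to 1952 − 320 = 1632 CE.

1632 CE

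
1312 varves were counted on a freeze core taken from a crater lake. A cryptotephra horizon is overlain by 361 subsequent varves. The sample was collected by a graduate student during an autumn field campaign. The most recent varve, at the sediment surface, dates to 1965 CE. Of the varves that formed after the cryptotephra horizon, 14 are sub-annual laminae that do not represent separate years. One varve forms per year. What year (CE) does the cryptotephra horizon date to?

1618 CE

361 varves post-date the cryptotephra horizon.
Removing the 14 false varves leaves 361 − 14 = 347 true varves beyond the cryptotephra horizon.
The varve at the sediment surface is 1965 CE, so the cryptotephra horizon dates to 1965 − 347 = 1618 CE.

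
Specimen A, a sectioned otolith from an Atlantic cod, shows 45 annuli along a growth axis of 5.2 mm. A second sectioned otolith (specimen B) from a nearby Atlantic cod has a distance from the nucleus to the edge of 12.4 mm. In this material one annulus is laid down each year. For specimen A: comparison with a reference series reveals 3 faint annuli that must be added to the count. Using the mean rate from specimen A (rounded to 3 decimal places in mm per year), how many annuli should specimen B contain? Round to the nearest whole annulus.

115 annuli

Specimen A: true annulus count = 45 + 3 = 48.
A: Extension rate ≈ 5.2 / 48 = 0.108 mm/year.
Specimen B: 12.4 mm / 0.108 mm per year = 114.81 years ≈ 115 annuli.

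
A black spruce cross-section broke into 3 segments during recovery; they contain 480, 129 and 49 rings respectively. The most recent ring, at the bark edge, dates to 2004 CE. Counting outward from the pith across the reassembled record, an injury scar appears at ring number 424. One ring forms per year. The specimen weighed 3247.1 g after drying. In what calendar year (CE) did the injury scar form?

1770 CE

Total rings = 480 + 129 + 49 = 658.
Between ring 424 and the bark edge there are 658 − 424 = 234 rings.
2004 − 234 = 1770 CE.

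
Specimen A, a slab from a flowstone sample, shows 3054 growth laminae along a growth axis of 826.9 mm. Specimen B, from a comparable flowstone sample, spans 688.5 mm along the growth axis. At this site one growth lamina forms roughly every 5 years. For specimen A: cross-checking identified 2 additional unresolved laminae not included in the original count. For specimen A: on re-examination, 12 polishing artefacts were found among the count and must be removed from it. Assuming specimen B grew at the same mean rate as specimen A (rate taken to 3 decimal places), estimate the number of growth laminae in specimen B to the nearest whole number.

Specimen A: after corrections the count is 3054 − 12 + 2 = 3044 growth laminae.
Specimen A: multiplying by 5 years per growth lamina: 3044 × 5 = 15220 years.
A: Mean rate = 826.9 mm / 15220 years ≈ 0.054 mm per year.
For B, 688.5 / 0.054 = 12750.00 years; at 5 years per growth lamina that is 12750.00 / 5 ≈ 2550 growth laminae.

2550 growth laminae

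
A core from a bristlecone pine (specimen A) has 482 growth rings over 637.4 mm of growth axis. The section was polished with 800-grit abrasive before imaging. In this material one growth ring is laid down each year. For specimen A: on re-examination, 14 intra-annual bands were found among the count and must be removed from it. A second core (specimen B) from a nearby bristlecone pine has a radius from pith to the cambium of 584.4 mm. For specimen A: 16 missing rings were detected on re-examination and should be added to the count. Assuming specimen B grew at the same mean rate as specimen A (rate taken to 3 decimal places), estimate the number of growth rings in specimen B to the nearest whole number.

444 growth rings

Specimen A: true growth ring count = 482 − 14 + 16 = 484.
A: Mean rate = 637.4 mm / 484 years ≈ 1.317 mm/year.
Specimen B: 584.4 mm / 1.317 mm per year = 443.74 years ≈ 444 growth rings.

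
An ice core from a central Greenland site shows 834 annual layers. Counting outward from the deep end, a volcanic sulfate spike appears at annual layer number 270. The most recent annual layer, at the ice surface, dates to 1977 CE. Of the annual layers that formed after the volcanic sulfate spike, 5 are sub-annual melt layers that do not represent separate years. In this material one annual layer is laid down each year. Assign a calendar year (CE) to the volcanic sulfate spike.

1418 CE

Between annual layer 270 and the ice surface there are 834 − 270 = 564 annual layers.
Removing the 5 false annual layers leaves 564 − 5 = 559 true annual layers beyond the volcanic sulfate spike.
Counting back 559 years from 1977 CE places the volcanic sulfate spike in 1977 − 559 = 1418 CE.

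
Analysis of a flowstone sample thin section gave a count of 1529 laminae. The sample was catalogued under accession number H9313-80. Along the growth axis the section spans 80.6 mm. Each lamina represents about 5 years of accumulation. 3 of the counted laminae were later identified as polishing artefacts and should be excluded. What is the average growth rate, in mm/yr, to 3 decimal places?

After corrections the count is 1529 − 3 = 1526 laminae.
1526 laminae at 5 years each span 1526 × 5 = 7630 years.
Mean rate = 80.6 mm / 7630 years ≈ 0.011 mm/yr.

0.011 mm/yr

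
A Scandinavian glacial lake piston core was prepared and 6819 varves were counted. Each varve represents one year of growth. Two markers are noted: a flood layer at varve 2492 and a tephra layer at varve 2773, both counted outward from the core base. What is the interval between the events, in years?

281 years

2773 − 2492 = 281 varves lie between the two events.
That is 281 years at one varve per year.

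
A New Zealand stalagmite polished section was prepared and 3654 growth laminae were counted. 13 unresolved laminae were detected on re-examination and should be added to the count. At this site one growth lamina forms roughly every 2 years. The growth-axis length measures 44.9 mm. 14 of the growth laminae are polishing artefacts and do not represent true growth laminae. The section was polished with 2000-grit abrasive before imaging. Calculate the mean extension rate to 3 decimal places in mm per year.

0.006 mm per year

Correcting the raw count gives 3654 − 14 + 13 = 3653 true growth laminae.
Multiplying by 2 years per growth lamina: 3653 × 2 = 7306 years.
44.9 mm over 7306 years gives 44.9 / 7306 ≈ 0.006 mm per year.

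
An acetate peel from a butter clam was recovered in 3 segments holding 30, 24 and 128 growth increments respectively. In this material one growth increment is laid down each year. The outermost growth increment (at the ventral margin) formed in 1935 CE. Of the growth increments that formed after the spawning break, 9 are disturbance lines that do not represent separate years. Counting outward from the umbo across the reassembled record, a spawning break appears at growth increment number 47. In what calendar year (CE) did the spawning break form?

Total growth increments = 30 + 24 + 128 = 182.
Between growth increment 47 and the ventral margin there are 182 − 47 = 135 growth increments.
Removing the 9 false growth increments leaves 135 − 9 = 126 true growth increments beyond the spawning break.
Counting back 126 years from 1935 CE places the spawning break in 1935 − 126 = 1809 CE.

1809 CE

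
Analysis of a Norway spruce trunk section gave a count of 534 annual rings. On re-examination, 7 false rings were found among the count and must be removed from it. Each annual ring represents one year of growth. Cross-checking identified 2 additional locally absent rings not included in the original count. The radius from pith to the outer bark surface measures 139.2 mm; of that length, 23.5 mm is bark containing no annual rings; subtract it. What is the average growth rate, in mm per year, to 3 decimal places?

0.219 mm per year

True annual ring count = 534 − 7 + 2 = 529.
Net length = 139.2 − 23.5 = 115.7 mm.
Extension rate ≈ 115.7 / 529 = 0.219 mm per year.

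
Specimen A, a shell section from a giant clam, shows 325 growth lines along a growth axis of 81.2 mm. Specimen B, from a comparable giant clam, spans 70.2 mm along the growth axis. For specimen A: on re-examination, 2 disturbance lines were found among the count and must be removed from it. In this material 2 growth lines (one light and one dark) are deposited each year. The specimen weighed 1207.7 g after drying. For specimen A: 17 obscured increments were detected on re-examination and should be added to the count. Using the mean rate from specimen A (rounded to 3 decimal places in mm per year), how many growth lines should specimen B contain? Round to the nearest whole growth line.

294 growth lines

Specimen A: adjusted count: 325 − 2 + 17 = 340 growth lines.
Specimen A: with 2 growth lines per year, 340 / 2 = 170 years.
A: 81.2 mm over 170 years gives 81.2 / 170 ≈ 0.478 mm/year.
For B, 70.2 / 0.478 = 146.86 years; at 2 growth lines per year that is 146.86 × 2 ≈ 294 growth lines.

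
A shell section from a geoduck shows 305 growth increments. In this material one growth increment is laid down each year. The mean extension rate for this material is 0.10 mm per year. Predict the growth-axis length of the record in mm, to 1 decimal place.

30.5 mm

The record spans 305 years at 0.10 mm per year.
Predicted length = 0.10 mm/year × 305 years = 30.5 mm.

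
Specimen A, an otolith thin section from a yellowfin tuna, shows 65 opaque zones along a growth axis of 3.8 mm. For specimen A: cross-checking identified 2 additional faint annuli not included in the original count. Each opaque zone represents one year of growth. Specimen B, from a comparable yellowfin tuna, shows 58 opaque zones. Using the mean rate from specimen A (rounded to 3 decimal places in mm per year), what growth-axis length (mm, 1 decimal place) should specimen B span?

3.3 mm

Specimen A: adjusted count: 65 + 2 = 67 opaque zones.
A: 3.8 mm over 67 years gives 3.8 / 67 ≈ 0.057 mm/yr.
For B, 0.057 mm/year × 58 years = 3.3 mm.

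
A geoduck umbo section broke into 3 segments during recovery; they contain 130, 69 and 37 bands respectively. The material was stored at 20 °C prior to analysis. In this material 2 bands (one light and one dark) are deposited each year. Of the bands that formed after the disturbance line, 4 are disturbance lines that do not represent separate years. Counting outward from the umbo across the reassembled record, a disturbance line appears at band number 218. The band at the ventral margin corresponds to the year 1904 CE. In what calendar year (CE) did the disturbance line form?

Total bands = 130 + 69 + 37 = 236.
The disturbance line sits at band 218 from the umbo, so 236 − 218 = 18 bands formed after it.
Excluding 4 false bands: 18 − 4 = 14.
Dividing by 2 bands per year: 14 / 2 = 7 years.
The band at the ventral margin is 1904 CE, so the disturbance line dates to 1904 − 7 = 1897 CE.

1897 CE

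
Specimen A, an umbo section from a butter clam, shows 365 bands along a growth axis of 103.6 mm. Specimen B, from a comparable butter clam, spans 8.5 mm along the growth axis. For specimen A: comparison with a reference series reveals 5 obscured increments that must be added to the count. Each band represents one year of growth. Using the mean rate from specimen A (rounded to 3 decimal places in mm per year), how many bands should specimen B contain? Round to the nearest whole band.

30 bands

Specimen A: correcting the raw count gives 365 + 5 = 370 true bands.
A: 103.6 mm over 370 years gives 103.6 / 370 ≈ 0.280 mm/year.
For B, 8.5 / 0.280 = 30.36 years ≈ 30 bands.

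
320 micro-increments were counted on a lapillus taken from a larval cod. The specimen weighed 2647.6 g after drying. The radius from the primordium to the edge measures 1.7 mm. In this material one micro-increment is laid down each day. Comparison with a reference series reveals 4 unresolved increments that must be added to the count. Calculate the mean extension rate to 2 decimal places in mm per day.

0.01 mm per day

Adjusted count: 320 + 4 = 324 micro-increments.
Extension rate ≈ 1.7 / 324 = 0.01 mm per day.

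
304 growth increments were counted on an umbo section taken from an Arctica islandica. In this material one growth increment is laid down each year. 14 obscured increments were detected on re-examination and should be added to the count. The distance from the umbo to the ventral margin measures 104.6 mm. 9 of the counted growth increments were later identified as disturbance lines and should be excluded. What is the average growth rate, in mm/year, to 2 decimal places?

0.34 mm/year

Correcting the raw count gives 304 − 9 + 14 = 309 true growth increments.
Extension rate ≈ 104.6 / 309 = 0.34 mm/year.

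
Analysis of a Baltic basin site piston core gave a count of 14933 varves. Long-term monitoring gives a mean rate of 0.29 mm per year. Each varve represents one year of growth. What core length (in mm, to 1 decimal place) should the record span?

14933 years of growth are recorded.
14933 years at 0.29 mm/year gives 0.29 × 14933 = 4330.6 mm.

4330.6 mm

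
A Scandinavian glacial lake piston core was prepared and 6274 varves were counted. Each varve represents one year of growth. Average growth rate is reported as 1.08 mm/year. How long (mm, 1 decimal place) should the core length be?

The record spans 6274 years at 1.08 mm per year.
Length ≈ 1.08 × 6274 = 6775.9 mm.

6775.9 mm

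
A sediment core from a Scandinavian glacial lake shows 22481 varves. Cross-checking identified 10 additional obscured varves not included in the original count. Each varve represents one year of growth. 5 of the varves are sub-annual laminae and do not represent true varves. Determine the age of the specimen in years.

True varve count = 22481 − 5 + 10 = 22486.
At one varve per year, that is 22486 years.

22486 years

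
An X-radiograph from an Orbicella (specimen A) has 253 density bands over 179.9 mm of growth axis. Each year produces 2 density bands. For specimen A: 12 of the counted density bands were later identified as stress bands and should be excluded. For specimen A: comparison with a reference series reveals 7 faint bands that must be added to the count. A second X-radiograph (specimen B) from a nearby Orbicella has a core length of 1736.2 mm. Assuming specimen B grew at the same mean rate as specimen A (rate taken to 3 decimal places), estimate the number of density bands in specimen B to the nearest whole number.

Specimen A: after corrections the count is 253 − 12 + 7 = 248 density bands.
Specimen A: 248 density bands at 2 per year is 248 / 2 = 124 years.
A: Mean rate = 179.9 mm / 124 years ≈ 1.451 mm/yr.
B spans 1736.2 / 1.451 = 1196.55 years; at 2 density bands per year that is 1196.55 × 2 ≈ 2393 density bands.

2393 density bands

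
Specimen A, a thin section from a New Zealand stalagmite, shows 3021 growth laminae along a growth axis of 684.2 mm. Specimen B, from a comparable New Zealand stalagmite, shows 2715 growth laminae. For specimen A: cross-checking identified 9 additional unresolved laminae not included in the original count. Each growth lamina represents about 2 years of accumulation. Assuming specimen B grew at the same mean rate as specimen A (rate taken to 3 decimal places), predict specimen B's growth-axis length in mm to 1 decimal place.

613.6 mm

Specimen A: true growth lamina count = 3021 + 9 = 3030.
Specimen A: 3030 growth laminae at 2 years each span 3030 × 2 = 6060 years.
A: Extension rate ≈ 684.2 / 6060 = 0.113 mm/year.
Specimen B: 2715 growth laminae at 2 years each span 2715 × 2 = 5430 years. Length of B = 0.113 × 5430 = 613.6 mm.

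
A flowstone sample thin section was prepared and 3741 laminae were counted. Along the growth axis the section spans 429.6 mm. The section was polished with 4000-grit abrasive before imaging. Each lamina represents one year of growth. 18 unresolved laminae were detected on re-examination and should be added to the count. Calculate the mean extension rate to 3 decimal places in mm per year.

Adjusted count: 3741 + 18 = 3759 laminae.
429.6 mm over 3759 years gives 429.6 / 3759 ≈ 0.114 mm per year.

0.114 mm per year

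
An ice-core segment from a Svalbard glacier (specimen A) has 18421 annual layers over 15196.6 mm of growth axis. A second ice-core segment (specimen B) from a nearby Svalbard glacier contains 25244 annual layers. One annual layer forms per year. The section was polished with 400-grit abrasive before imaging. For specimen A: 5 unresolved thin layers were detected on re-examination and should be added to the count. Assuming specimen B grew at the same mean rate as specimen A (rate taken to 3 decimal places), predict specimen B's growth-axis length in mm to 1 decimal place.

20826.3 mm

Specimen A: adjusted count: 18421 + 5 = 18426 annual layers.
A: Extension rate ≈ 15196.6 / 18426 = 0.825 mm/yr.
B's length ≈ 0.825 × 25244 = 20826.3 mm.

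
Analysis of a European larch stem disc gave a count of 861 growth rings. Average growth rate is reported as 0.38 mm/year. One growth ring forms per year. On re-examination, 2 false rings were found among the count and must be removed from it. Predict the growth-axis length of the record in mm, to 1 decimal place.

True growth ring count = 861 − 2 = 859.
Predicted length = 0.38 mm/year × 859 years = 326.4 mm.

326.4 mm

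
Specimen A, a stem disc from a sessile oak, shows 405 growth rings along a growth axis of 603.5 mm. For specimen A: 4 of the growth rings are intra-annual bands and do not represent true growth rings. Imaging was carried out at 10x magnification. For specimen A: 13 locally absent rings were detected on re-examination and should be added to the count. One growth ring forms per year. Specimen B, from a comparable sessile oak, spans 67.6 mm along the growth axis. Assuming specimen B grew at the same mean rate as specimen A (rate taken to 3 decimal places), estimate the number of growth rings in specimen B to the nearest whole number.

Specimen A: true growth ring count = 405 − 4 + 13 = 414.
A: 603.5 mm over 414 years gives 603.5 / 414 ≈ 1.458 mm/yr.
For B, 67.6 / 1.458 = 46.36 years ≈ 46 growth rings.

46 growth rings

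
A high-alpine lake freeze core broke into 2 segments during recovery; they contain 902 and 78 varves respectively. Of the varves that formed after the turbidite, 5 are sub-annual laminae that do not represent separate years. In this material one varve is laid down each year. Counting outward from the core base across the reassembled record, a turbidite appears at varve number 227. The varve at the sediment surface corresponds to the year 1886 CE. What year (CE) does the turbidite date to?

Total varves = 902 + 78 = 980.
Between varve 227 and the sediment surface there are 980 − 227 = 753 varves.
Excluding 5 false varves: 753 − 5 = 748.
1886 − 748 = 1138 CE.

1138 CE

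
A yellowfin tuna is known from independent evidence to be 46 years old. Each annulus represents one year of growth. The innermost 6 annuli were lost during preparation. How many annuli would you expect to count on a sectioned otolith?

40 annuli

Expected annuli over 46 years: 46.
Less the 6 uncaptured annuli: 46 − 6 = 40.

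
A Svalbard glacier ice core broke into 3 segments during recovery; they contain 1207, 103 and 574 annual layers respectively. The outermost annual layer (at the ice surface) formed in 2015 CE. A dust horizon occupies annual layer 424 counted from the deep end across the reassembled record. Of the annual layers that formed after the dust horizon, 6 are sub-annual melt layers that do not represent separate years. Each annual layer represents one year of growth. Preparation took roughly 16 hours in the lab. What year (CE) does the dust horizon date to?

561 CE

Total annual layers = 1207 + 103 + 574 = 1884.
Between annual layer 424 and the ice surface there are 1884 − 424 = 1460 annual layers.
Removing the 6 false annual layers leaves 1460 − 6 = 1454 true annual layers beyond the dust horizon.
2015 − 1454 = 561 CE.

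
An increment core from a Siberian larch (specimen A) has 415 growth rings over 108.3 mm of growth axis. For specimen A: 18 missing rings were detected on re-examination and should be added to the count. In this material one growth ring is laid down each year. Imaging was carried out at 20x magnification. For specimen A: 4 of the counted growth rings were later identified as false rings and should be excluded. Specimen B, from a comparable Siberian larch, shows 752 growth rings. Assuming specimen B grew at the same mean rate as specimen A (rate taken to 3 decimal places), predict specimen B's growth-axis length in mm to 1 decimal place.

189.5 mm

Specimen A: correcting the raw count gives 415 − 4 + 18 = 429 true growth rings.
A: Mean rate = 108.3 mm / 429 years ≈ 0.252 mm/yr.
Length of B = 0.252 × 752 = 189.5 mm.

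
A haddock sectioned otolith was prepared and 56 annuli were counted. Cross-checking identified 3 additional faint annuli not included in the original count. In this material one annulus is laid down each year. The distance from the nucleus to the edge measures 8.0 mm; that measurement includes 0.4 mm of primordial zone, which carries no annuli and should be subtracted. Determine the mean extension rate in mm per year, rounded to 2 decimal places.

0.13 mm per year

Correcting the raw count gives 56 + 3 = 59 true annuli.
Net length = 8.0 − 0.4 = 7.6 mm.
Mean rate = 7.6 mm / 59 years ≈ 0.13 mm per year.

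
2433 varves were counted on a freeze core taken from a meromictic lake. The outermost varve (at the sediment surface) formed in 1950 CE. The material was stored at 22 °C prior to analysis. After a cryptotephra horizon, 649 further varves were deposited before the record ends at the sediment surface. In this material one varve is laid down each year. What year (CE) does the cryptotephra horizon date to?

There are 649 varves younger than the cryptotephra horizon.
The varve at the sediment surface is 1950 CE, so the cryptotephra horizon dates to 1950 − 649 = 1301 CE.

1301 CE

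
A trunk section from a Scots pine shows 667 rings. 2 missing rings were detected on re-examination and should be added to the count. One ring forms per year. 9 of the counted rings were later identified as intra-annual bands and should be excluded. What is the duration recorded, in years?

After corrections the count is 667 − 9 + 2 = 660 rings.
With a one-to-one ring periodicity this is 660 years.

660 years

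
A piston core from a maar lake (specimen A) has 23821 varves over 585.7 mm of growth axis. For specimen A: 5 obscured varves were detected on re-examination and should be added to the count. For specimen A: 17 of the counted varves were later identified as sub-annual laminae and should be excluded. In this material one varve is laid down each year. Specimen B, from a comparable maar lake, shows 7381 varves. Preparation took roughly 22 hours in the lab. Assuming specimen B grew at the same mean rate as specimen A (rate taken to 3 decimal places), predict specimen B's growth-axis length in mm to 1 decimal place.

184.5 mm

Specimen A: after corrections the count is 23821 − 17 + 5 = 23809 varves.
A: Extension rate ≈ 585.7 / 23809 = 0.025 mm/year.
For B, 0.025 mm/year × 7381 years = 184.5 mm.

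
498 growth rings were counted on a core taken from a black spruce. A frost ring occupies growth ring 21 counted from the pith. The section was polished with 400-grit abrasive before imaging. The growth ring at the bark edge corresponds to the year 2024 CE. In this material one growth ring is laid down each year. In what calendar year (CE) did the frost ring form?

The frost ring sits at growth ring 21 from the pith, so 498 − 21 = 477 growth rings formed after it.
The growth ring at the bark edge is 2024 CE, so the frost ring dates to 2024 − 477 = 1547 CE.

1547 CE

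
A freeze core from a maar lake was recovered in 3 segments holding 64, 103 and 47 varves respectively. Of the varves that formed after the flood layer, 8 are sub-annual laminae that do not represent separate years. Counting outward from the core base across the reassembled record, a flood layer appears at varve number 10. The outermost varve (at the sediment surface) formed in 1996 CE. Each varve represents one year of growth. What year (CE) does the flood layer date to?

1800 CE

Total varves = 64 + 103 + 47 = 214.
The flood layer sits at varve 10 from the core base, so 214 − 10 = 204 varves formed after it.
204 − 8 false = 196 true varves after the flood layer.
The varve at the sediment surface is 1996 CE, so the flood layer dates to 1996 − 196 = 1800 CE.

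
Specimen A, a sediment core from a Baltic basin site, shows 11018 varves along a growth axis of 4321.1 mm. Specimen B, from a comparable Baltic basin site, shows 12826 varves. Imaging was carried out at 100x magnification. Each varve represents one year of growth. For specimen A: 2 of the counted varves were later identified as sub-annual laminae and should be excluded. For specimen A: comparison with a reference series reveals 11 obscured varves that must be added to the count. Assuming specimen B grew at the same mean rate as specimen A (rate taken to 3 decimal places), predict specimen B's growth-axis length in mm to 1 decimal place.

5027.8 mm

Specimen A: after corrections the count is 11018 − 2 + 11 = 11027 varves.
A: Extension rate ≈ 4321.1 / 11027 = 0.392 mm per year.
B's length ≈ 0.392 × 12826 = 5027.8 mm.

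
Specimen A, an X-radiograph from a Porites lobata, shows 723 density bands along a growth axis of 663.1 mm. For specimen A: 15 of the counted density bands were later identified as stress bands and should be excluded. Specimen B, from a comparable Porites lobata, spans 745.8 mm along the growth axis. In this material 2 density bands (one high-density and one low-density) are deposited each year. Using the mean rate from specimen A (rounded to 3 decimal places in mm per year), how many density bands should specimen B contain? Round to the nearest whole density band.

Specimen A: after corrections the count is 723 − 15 = 708 density bands.
Specimen A: dividing by 2 density bands per year: 708 / 2 = 354 years.
A: Mean rate = 663.1 mm / 354 years ≈ 1.873 mm per year.
Specimen B: 745.8 mm / 1.873 mm per year = 398.18 years; at 2 density bands per year that is 398.18 × 2 ≈ 796 density bands.

796 density bands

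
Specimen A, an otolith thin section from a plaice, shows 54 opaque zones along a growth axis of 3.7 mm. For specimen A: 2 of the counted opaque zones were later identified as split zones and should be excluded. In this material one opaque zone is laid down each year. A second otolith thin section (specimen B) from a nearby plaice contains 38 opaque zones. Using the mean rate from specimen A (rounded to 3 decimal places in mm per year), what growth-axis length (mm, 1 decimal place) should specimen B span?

2.7 mm

Specimen A: true opaque zone count = 54 − 2 = 52.
A: Mean rate = 3.7 mm / 52 years ≈ 0.071 mm/year.
For B, 0.071 mm/year × 38 years = 2.7 mm.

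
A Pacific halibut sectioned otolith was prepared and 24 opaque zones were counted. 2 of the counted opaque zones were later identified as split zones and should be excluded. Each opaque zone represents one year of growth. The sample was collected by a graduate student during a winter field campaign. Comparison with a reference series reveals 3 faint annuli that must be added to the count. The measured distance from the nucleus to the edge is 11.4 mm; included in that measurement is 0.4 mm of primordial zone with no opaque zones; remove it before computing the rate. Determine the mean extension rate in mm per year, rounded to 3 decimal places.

0.440 mm per year

True opaque zone count = 24 − 2 + 3 = 25.
The growth record spans 11.4 − 0.4 = 11.0 mm.
Extension rate ≈ 11.0 / 25 = 0.440 mm per year.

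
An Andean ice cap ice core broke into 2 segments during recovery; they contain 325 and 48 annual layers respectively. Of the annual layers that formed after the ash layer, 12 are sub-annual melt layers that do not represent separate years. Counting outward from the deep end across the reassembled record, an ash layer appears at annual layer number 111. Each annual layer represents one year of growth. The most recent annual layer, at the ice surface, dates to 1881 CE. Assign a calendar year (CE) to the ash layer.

1631 CE

Total annual layers = 325 + 48 = 373.
Between annual layer 111 and the ice surface there are 373 − 111 = 262 annual layers.
Excluding 12 false annual layers: 262 − 12 = 250.
Counting back 250 years from 1881 CE places the ash layer in 1881 − 250 = 1631 CE.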